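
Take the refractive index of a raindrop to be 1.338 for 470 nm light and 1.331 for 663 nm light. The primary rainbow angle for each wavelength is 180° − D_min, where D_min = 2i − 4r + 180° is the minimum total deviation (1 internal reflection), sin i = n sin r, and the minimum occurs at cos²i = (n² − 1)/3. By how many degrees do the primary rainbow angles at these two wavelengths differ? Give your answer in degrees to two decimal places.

1.01°

At 470 nm (n = 1.338): cos²i = 0.26341 → i = 59.120°, r = 39.899°, D_min = 138.643°, rainbow angle = 41.357°.
At 663 nm (n = 1.331): cos²i = 0.25719 → i = 59.527°, r = 40.356°, D_min = 137.630°, rainbow angle = 42.370°.
Angular width = |41.357° − 42.370°| = 1.013°.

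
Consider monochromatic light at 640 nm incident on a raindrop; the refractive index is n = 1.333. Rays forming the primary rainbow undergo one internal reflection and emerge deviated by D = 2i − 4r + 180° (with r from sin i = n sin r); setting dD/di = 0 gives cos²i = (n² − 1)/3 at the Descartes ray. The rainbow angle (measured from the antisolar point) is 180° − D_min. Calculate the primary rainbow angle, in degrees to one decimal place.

42.1°

cos²i = (1.77689 − 1)/3 = 0.25896; i = arccos(0.50888) = 59.410°.
sin r = sin 59.410°/1.333 = 0.64579; r = 40.225°.
D_min = 2·59.410° − 4·40.225° + 180° = 137.922°.
Rainbow angle = 180° − D_min = 42.078°.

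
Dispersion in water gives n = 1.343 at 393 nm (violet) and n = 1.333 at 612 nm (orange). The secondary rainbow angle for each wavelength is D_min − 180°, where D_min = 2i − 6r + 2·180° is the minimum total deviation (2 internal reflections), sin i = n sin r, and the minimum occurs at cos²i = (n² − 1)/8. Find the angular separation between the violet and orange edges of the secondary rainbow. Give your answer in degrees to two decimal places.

At 393 nm (n = 1.343): cos²i = 0.10046 → i = 71.522°, r = 44.928°, D_min = 233.478°, rainbow angle = 53.478°.
At 612 nm (n = 1.333): cos²i = 0.09711 → i = 71.843°, r = 45.466°, D_min = 230.891°, rainbow angle = 50.891°.
Angular width = |53.478° − 50.891°| = 2.587°.

2.59°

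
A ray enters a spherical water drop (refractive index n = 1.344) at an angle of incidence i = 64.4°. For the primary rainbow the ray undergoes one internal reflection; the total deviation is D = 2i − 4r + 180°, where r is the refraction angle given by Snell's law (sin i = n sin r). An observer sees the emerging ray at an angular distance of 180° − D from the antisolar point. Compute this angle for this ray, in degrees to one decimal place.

sin r = sin 64.4° / 1.344 = 0.9018/1.344 = 0.6710; r = 42.14°.
D = 2·64.4° − 4·42.14° + 180° = 128.80° − 168.58° + 180° = 140.22°.
Angle from antisolar point = 180° − D = 39.78°.

39.8°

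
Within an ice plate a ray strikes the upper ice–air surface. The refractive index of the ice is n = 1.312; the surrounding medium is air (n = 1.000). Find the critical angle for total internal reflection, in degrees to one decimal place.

sin θ_c = n_air / n = 1.000 / 1.312 = 0.7622.
θ_c = arcsin(0.7622) = 49.66°.

49.7°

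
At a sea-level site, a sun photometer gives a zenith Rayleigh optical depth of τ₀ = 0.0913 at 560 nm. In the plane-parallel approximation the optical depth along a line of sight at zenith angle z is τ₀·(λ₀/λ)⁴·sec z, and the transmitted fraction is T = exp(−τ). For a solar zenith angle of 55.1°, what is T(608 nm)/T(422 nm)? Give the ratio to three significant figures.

Airmass: sec 55.1° = 1.7478.
τ(608 nm) = 0.0913 × (560/608)⁴ × 1.7478 = 0.0913 × 0.7197 × 1.7478 = 0.1148.
τ(422 nm) = 0.0913 × (560/422)⁴ × 1.7478 = 0.0913 × 3.1010 × 1.7478 = 0.4948.
T(608)/T(422) = exp(τ_B − τ_A) = exp(0.3800) = 1.4623.

1.46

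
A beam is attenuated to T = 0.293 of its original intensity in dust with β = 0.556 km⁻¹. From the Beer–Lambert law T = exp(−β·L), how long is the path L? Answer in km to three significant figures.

2.21 km

Beer–Lambert: T = exp(−βL) ⇒ L = −ln(T)/β = −ln(0.293)/0.556 = 1.2276/0.556 = 2.208 km.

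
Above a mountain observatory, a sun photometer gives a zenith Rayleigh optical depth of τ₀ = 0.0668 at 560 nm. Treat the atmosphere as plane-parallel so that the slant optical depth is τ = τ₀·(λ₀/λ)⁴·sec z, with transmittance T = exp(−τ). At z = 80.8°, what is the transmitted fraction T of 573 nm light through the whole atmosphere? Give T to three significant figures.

sec 80.8° = 6.2546.
τ = 0.0668 × (560/573)⁴ × 6.2546 = 0.0668 × 0.9123 × 6.2546 = 0.3812.
T = exp(−0.3812) = 0.6831.

0.683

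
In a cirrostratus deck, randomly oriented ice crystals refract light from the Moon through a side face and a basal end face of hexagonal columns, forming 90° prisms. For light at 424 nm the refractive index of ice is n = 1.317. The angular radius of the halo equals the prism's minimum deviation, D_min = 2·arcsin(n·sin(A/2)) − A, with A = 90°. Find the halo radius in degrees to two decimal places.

47.26°

n·sin(A/2) = 1.317 × sin 45° = 1.317 × 0.7071 = 0.9313.
D_min = 2·arcsin(0.9313) − 90° = 2 × 68.632° − 90° = 47.264°.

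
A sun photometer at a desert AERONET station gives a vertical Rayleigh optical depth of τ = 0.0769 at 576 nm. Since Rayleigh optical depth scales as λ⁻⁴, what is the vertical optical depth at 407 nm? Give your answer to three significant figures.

τ(407 nm) = τ(576 nm) × (576/407)⁴ = 0.0769 × (1.4152)⁴ = 0.0769 × 4.0116 = 0.3085.

0.308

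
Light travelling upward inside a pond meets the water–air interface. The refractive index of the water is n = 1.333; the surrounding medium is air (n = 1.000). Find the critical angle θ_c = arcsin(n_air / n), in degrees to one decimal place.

48.6°

sin θ_c = n_air / n = 1.000 / 1.333 = 0.7502.
θ_c = arcsin(0.7502) = 48.61°.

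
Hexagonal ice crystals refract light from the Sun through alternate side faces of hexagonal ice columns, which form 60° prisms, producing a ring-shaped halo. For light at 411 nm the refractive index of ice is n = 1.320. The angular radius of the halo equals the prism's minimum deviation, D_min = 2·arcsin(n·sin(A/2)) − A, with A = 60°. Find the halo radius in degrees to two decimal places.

22.60°

n·sin(A/2) = 1.320 × sin 30° = 1.320 × 0.5000 = 0.6600.
D_min = 2·arcsin(0.6600) − 60° = 2 × 41.300° − 60° = 22.600°.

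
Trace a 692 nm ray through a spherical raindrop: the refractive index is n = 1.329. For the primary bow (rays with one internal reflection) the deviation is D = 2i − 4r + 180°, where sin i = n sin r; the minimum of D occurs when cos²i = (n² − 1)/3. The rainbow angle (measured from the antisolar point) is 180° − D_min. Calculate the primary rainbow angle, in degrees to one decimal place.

42.7°

cos²i = (1.76624 − 1)/3 = 0.25541; i = arccos(0.50538) = 59.643°.
sin r = sin 59.643°/1.329 = 0.64928; r = 40.487°.
D_min = 2·59.643° − 4·40.487° + 180° = 137.337°.
Rainbow angle = 180° − D_min = 42.663°.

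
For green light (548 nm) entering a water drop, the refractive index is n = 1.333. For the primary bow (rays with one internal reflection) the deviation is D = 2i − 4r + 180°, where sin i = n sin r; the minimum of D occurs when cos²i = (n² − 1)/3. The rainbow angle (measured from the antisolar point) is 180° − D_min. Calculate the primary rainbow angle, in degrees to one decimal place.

cos²i = (1.77689 − 1)/3 = 0.25896; i = arccos(0.50888) = 59.410°.
sin r = sin 59.410°/1.333 = 0.64579; r = 40.225°.
D_min = 2·59.410° − 4·40.225° + 180° = 137.922°.
Rainbow angle = 180° − D_min = 42.078°.

42.1°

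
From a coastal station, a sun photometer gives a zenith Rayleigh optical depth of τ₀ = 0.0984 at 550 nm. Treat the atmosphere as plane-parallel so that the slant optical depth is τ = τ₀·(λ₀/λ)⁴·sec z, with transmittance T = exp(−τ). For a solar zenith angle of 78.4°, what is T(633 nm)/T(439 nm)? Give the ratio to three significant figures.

Airmass: sec 78.4° = 4.9732.
τ(633 nm) = 0.0984 × (550/633)⁴ × 4.9732 = 0.0984 × 0.5699 × 4.9732 = 0.2789.
τ(439 nm) = 0.0984 × (550/439)⁴ × 4.9732 = 0.0984 × 2.4637 × 4.9732 = 1.2057.
T(633)/T(439) = exp(τ_B − τ_A) = exp(0.9267) = 2.5263.

2.53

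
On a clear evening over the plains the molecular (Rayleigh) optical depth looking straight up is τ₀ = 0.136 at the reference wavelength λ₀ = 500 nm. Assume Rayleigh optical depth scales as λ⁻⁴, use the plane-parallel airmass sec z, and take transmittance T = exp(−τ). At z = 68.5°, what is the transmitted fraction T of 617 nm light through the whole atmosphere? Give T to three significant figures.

0.852

sec 68.5° = 2.7285.
τ = 0.136 × (500/617)⁴ × 2.7285 = 0.136 × 0.4313 × 2.7285 = 0.1600.
T = exp(−0.1600) = 0.8521.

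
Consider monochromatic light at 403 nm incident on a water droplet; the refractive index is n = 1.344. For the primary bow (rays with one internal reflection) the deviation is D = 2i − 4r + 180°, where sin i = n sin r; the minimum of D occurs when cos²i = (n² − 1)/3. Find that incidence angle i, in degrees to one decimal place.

58.8°

cos²i = (1.344² − 1)/3 = (1.80634 − 1)/3 = 0.26878.
cos i = 0.51844, so i = 58.772°.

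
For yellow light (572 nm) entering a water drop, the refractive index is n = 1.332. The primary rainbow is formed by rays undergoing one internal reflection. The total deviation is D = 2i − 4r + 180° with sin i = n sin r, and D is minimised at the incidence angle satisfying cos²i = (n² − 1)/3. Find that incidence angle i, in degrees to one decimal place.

59.5°

cos²i = (1.332² − 1)/3 = (1.77422 − 1)/3 = 0.25807.
cos i = 0.50801, so i = 59.469°.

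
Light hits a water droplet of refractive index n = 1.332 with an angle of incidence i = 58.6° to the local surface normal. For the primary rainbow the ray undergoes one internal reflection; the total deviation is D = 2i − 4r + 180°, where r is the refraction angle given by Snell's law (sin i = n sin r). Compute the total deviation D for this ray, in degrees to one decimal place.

sin r = sin 58.6° / 1.332 = 0.8536/1.332 = 0.6408; r = 39.85°.
D = 2·58.6° − 4·39.85° + 180° = 117.20° − 159.41° + 180° = 137.79°.

137.8°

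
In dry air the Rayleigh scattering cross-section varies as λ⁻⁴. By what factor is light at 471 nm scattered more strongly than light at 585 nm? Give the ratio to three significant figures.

2.38

Rayleigh scattering ∝ λ⁻⁴, so the ratio of coefficients is the inverse fourth power of the wavelength ratio.
σ(471)/σ(585) = (585/471)⁴ = (1.2420)⁴ = 2.38.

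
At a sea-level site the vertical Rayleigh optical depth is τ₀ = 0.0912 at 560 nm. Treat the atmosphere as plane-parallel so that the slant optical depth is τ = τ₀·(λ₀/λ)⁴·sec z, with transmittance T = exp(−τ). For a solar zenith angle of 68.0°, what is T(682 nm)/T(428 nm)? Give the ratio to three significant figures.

1.83

Airmass: sec 68.0° = 2.6695.
τ(682 nm) = 0.0912 × (560/682)⁴ × 2.6695 = 0.0912 × 0.4546 × 2.6695 = 0.1107.
τ(428 nm) = 0.0912 × (560/428)⁴ × 2.6695 = 0.0912 × 2.9307 × 2.6695 = 0.7135.
T(682)/T(428) = exp(τ_B − τ_A) = exp(0.6028) = 1.8273.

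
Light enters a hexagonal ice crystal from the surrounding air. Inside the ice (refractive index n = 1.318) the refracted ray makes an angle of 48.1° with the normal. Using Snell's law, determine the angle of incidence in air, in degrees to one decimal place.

Snell: sin θ_i = n · sin θ_r = 1.318 × sin 48.1° = 1.318 × 0.7443 = 0.9810.
θ_i = arcsin(0.9810) = 78.81°.

78.8°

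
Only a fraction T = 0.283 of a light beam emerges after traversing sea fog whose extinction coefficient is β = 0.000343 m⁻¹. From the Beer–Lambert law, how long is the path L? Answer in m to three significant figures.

3680 m

Beer–Lambert: T = exp(−βL) ⇒ L = −ln(T)/β = −ln(0.283)/0.000343 = 1.2623/0.000343 = 3680 m.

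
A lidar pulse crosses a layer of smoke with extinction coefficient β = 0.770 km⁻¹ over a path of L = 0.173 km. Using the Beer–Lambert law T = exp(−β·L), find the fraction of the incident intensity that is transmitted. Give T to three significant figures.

0.875

τ = β·L = 0.770 × 0.173 = 0.1332.
T = exp(−0.1332) = 0.8753.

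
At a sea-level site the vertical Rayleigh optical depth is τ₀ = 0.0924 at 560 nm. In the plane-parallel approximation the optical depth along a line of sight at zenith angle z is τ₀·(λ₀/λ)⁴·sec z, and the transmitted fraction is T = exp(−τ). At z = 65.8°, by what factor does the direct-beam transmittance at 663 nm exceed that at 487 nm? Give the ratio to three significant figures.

Airmass: sec 65.8° = 2.4395.
τ(663 nm) = 0.0924 × (560/663)⁴ × 2.4395 = 0.0924 × 0.5090 × 2.4395 = 0.1147.
τ(487 nm) = 0.0924 × (560/487)⁴ × 2.4395 = 0.0924 × 1.7484 × 2.4395 = 0.3941.
T(663)/T(487) = exp(τ_B − τ_A) = exp(0.2794) = 1.3223.

1.32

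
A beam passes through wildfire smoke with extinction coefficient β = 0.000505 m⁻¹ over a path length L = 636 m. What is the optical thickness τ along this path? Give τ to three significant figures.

0.321

τ = β·L = 0.000505 × 636 = 0.3212.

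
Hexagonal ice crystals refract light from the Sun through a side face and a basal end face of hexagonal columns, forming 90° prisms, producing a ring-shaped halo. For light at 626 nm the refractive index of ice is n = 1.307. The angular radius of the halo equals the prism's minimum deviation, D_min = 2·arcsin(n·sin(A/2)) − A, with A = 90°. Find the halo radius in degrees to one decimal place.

45.1°

n·sin(A/2) = 1.307 × sin 45° = 1.307 × 0.7071 = 0.9242.
D_min = 2·arcsin(0.9242) − 90° = 2 × 67.546° − 90° = 45.093°.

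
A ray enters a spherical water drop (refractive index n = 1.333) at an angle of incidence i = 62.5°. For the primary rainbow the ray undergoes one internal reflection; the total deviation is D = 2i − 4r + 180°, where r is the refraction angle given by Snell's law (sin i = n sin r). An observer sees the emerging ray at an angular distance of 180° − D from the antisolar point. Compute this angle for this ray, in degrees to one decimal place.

41.9°

sin r = sin 62.5° / 1.333 = 0.8870/1.333 = 0.6654; r = 41.71°.
D = 2·62.5° − 4·41.71° + 180° = 125.00° − 166.86° + 180° = 138.14°.
Angle from antisolar point = 180° − D = 41.86°.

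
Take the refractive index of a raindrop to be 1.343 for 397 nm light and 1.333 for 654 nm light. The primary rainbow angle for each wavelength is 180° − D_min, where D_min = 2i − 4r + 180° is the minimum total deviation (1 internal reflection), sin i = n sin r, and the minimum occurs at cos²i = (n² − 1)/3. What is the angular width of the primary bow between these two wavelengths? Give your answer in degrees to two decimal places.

1.43°

At 397 nm (n = 1.343): cos²i = 0.26788 → i = 58.830°, r = 39.577°, D_min = 139.354°, rainbow angle = 40.646°.
At 654 nm (n = 1.333): cos²i = 0.25896 → i = 59.410°, r = 40.225°, D_min = 137.922°, rainbow angle = 42.078°.
Angular width = |40.646° − 42.078°| = 1.432°.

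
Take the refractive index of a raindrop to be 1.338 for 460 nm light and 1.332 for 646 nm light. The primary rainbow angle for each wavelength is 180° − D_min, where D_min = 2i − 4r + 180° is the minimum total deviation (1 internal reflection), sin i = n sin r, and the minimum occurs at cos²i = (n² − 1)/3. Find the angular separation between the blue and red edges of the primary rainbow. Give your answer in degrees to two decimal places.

0.87°

At 460 nm (n = 1.338): cos²i = 0.26341 → i = 59.120°, r = 39.899°, D_min = 138.643°, rainbow angle = 41.357°.
At 646 nm (n = 1.332): cos²i = 0.25807 → i = 59.469°, r = 40.290°, D_min = 137.776°, rainbow angle = 42.224°.
Angular width = |41.357° − 42.224°| = 0.867°.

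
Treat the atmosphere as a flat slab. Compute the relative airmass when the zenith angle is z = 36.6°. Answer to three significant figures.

1.25

X = sec z = 1/cos 36.6° = 1/0.8028 = 1.2456.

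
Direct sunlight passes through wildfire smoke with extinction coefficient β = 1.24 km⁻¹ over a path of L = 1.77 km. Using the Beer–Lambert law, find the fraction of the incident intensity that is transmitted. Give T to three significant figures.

0.111

τ = β·L = 1.24 × 1.77 = 2.1948.
T = exp(−2.1948) = 0.1114.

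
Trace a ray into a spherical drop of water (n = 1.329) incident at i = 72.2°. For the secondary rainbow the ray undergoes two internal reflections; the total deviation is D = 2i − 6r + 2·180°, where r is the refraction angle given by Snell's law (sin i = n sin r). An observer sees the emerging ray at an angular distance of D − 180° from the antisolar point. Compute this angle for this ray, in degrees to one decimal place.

49.8°

sin r = sin 72.2° / 1.329 = 0.9521/1.329 = 0.7164; r = 45.76°.
D = 2·72.2° − 6·45.76° + 2·180° = 144.40° − 274.56° + 360° = 229.84°.
Angle from antisolar point = D − 180° = 49.84°.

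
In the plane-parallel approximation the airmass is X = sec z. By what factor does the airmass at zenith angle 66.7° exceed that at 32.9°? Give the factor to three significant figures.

2.12

X(66.7°)/X(32.9°) = sec 66.7° / sec 32.9° = cos 32.9° / cos 66.7° = 0.8396/0.3955 = 2.1227.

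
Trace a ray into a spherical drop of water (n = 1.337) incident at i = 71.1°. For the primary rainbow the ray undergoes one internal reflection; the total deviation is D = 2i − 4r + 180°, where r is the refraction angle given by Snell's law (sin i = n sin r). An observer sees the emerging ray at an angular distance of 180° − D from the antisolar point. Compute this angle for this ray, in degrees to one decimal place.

38.0°

sin r = sin 71.1° / 1.337 = 0.9461/1.337 = 0.7076; r = 45.04°.
D = 2·71.1° − 4·45.04° + 180° = 142.20° − 180.17° + 180° = 142.03°.
Angle from antisolar point = 180° − D = 37.97°.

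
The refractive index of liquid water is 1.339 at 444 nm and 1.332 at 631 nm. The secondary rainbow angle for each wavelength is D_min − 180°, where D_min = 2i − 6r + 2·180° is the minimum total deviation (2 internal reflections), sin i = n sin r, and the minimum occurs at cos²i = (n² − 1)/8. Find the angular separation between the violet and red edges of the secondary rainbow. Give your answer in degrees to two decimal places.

At 444 nm (n = 1.339): cos²i = 0.09912 → i = 71.650°, r = 45.141°, D_min = 232.451°, rainbow angle = 52.451°.
At 631 nm (n = 1.332): cos²i = 0.09678 → i = 71.875°, r = 45.520°, D_min = 230.628°, rainbow angle = 50.628°.
Angular width = |52.451° − 50.628°| = 1.823°.

1.82°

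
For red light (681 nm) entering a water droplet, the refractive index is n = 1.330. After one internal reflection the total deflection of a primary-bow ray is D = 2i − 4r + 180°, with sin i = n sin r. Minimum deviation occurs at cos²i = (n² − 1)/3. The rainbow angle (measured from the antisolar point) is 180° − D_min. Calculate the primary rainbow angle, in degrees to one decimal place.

cos²i = (1.76890 − 1)/3 = 0.25630; i = arccos(0.50626) = 59.585°.
sin r = sin 59.585°/1.330 = 0.64841; r = 40.422°.
D_min = 2·59.585° − 4·40.422° + 180° = 137.484°.
Rainbow angle = 180° − D_min = 42.516°.

42.5°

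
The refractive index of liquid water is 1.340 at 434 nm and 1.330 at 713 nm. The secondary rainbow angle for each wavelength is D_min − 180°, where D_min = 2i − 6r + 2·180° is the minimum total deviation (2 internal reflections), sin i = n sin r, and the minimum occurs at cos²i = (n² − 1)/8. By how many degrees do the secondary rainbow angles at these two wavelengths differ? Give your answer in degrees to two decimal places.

2.61°

At 434 nm (n = 1.340): cos²i = 0.09945 → i = 71.618°, r = 45.088°, D_min = 232.709°, rainbow angle = 52.709°.
At 713 nm (n = 1.330): cos²i = 0.09611 → i = 71.940°, r = 45.630°, D_min = 230.101°, rainbow angle = 50.101°.
Angular width = |52.709° − 50.101°| = 2.608°.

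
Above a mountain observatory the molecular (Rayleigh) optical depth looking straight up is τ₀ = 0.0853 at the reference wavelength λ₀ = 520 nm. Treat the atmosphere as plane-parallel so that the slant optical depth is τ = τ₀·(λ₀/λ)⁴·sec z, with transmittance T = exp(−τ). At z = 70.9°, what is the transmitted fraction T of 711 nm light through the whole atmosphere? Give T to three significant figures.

sec 70.9° = 3.0561.
τ = 0.0853 × (520/711)⁴ × 3.0561 = 0.0853 × 0.2861 × 3.0561 = 0.0746.
T = exp(−0.0746) = 0.9281.

0.928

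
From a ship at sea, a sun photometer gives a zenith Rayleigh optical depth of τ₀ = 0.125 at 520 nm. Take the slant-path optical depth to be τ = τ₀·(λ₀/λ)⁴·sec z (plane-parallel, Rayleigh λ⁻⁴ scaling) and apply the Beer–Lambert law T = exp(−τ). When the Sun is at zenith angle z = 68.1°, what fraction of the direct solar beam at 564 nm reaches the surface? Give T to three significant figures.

0.785

sec 68.1° = 2.6811.
τ = 0.125 × (520/564)⁴ × 2.6811 = 0.125 × 0.7226 × 2.6811 = 0.2422.
T = exp(−0.2422) = 0.7849.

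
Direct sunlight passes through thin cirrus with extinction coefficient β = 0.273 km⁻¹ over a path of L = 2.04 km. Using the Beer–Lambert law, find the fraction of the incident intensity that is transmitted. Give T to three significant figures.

τ = β·L = 0.273 × 2.04 = 0.5569.
T = exp(−0.5569) = 0.5730.

0.573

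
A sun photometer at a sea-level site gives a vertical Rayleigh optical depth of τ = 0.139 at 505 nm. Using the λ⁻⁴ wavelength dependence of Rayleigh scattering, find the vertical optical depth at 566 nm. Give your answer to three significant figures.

0.0881

τ(566 nm) = τ(505 nm) × (505/566)⁴ = 0.139 × (0.8922)⁴ = 0.139 × 0.6337 = 0.0881.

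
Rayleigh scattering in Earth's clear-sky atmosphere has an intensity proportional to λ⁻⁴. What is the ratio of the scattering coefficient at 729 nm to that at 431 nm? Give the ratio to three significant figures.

Rayleigh scattering ∝ λ⁻⁴, so the ratio of coefficients is the inverse fourth power of the wavelength ratio.
σ(729)/σ(431) = (431/729)⁴ = (0.5912)⁴ = 0.1222.

0.122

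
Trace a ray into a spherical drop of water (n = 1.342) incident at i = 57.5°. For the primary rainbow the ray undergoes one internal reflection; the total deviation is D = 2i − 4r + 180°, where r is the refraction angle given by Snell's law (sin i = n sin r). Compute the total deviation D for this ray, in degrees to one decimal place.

139.3°

sin r = sin 57.5° / 1.342 = 0.8434/1.342 = 0.6285; r = 38.94°.
D = 2·57.5° − 4·38.94° + 180° = 115.00° − 155.75° + 180° = 139.25°.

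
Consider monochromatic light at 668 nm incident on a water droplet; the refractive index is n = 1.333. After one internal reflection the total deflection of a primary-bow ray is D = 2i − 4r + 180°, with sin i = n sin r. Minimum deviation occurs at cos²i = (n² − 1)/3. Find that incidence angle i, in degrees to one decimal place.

cos²i = (1.333² − 1)/3 = (1.77689 − 1)/3 = 0.25896.
cos i = 0.50888, so i = 59.410°.

59.4°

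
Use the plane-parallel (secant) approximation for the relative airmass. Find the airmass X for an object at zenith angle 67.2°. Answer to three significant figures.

2.58

X = sec z = 1/cos 67.2° = 1/0.3875 = 2.5805.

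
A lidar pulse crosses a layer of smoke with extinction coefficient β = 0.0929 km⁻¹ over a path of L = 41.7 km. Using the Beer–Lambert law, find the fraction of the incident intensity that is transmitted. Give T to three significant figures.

τ = β·L = 0.0929 × 41.7 = 3.8739.
T = exp(−3.8739) = 0.0208.

0.0208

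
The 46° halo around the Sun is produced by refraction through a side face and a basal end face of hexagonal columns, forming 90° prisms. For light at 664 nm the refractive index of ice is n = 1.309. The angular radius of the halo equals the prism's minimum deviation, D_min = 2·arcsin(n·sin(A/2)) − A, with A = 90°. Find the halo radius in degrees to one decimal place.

n·sin(A/2) = 1.309 × sin 45° = 1.309 × 0.7071 = 0.9256.
D_min = 2·arcsin(0.9256) − 90° = 2 × 67.759° − 90° = 45.519°.

45.5°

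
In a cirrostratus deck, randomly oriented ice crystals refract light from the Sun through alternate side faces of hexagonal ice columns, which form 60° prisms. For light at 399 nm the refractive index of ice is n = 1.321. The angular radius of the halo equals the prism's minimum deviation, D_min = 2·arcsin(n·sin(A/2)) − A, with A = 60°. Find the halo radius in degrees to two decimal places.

22.68°

n·sin(A/2) = 1.321 × sin 30° = 1.321 × 0.5000 = 0.6605.
D_min = 2·arcsin(0.6605) − 60° = 2 × 41.338° − 60° = 22.676°.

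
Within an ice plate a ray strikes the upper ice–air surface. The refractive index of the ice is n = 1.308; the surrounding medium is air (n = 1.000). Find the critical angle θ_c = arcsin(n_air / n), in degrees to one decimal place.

49.9°

sin θ_c = n_air / n = 1.000 / 1.308 = 0.7645.
θ_c = arcsin(0.7645) = 49.86°.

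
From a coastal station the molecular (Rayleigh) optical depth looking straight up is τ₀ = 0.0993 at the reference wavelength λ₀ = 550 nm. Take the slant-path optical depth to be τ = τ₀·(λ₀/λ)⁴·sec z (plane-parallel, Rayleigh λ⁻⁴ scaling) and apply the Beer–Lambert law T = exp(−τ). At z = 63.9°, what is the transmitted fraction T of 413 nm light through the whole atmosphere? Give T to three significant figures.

sec 63.9° = 2.2730.
τ = 0.0993 × (550/413)⁴ × 2.2730 = 0.0993 × 3.1452 × 2.2730 = 0.7099.
T = exp(−0.7099) = 0.4917.

0.492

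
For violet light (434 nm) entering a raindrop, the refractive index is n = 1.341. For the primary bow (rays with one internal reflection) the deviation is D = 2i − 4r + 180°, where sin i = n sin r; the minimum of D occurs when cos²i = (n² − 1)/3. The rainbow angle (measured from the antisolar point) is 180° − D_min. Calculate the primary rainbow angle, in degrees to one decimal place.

cos²i = (1.79828 − 1)/3 = 0.26609; i = arccos(0.51584) = 58.946°.
sin r = sin 58.946°/1.341 = 0.63884; r = 39.705°.
D_min = 2·58.946° − 4·39.705° + 180° = 139.071°.
Rainbow angle = 180° − D_min = 40.929°.

40.9°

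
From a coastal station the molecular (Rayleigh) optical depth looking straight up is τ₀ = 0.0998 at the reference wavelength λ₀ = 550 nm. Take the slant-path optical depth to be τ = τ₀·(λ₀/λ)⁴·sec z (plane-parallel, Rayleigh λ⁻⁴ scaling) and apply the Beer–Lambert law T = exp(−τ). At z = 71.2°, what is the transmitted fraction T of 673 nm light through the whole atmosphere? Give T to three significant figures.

0.871

sec 71.2° = 3.1030.
τ = 0.0998 × (550/673)⁴ × 3.1030 = 0.0998 × 0.4461 × 3.1030 = 0.1381.
T = exp(−0.1381) = 0.8710.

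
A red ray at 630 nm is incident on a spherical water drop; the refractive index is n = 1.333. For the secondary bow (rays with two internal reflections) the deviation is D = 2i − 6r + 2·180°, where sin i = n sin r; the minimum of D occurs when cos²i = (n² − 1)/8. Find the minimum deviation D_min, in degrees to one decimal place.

cos²i = (1.77689 − 1)/8 = 0.09711; i = arccos(0.31163) = 71.843°.
sin r = sin 71.843°/1.333 = 0.71283; r = 45.466°.
D_min = 2·71.843° − 6·45.466° + 360° = 230.891°.

230.9°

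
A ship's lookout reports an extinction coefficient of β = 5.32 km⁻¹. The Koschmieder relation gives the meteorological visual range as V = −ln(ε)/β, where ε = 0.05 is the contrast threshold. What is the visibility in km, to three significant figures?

0.563 km

V = −ln(0.05) / 5.32 = 2.996 / 5.32 = 0.5631 km.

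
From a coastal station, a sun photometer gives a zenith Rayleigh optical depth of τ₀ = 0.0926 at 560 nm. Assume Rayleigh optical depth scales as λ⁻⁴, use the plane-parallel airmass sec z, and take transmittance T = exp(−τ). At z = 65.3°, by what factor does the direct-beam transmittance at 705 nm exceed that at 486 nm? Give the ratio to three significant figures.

Airmass: sec 65.3° = 2.3931.
τ(705 nm) = 0.0926 × (560/705)⁴ × 2.3931 = 0.0926 × 0.3981 × 2.3931 = 0.0882.
τ(486 nm) = 0.0926 × (560/486)⁴ × 2.3931 = 0.0926 × 1.7628 × 2.3931 = 0.3906.
T(705)/T(486) = exp(τ_B − τ_A) = exp(0.3024) = 1.3531.

1.35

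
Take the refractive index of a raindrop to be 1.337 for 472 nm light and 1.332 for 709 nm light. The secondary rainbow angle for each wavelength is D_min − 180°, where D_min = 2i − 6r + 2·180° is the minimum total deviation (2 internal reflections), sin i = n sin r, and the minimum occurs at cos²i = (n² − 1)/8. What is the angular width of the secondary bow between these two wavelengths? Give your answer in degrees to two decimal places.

1.31°

At 472 nm (n = 1.337): cos²i = 0.09845 → i = 71.714°, r = 45.249°, D_min = 231.934°, rainbow angle = 51.934°.
At 709 nm (n = 1.332): cos²i = 0.09678 → i = 71.875°, r = 45.520°, D_min = 230.628°, rainbow angle = 50.628°.
Angular width = |51.934° − 50.628°| = 1.305°.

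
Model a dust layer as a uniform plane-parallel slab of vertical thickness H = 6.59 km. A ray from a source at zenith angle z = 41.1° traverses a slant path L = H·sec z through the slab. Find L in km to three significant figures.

sec z = 1/cos 41.1° = 1.3270.
L = 6.59 × 1.3270 = 8.745 km.

8.75 km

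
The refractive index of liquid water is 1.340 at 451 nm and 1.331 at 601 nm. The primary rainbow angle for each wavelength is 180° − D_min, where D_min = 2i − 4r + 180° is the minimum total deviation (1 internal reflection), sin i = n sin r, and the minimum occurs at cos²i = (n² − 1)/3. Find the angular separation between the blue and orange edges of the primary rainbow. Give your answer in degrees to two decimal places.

1.30°

At 451 nm (n = 1.340): cos²i = 0.26520 → i = 59.004°, r = 39.770°, D_min = 138.929°, rainbow angle = 41.071°.
At 601 nm (n = 1.331): cos²i = 0.25719 → i = 59.527°, r = 40.356°, D_min = 137.630°, rainbow angle = 42.370°.
Angular width = |41.071° − 42.370°| = 1.299°.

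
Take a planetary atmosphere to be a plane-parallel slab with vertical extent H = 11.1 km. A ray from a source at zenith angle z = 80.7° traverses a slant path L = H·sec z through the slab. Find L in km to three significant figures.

sec z = 1/cos 80.7° = 6.1880.
L = 11.1 × 6.1880 = 68.686 km.

68.7 km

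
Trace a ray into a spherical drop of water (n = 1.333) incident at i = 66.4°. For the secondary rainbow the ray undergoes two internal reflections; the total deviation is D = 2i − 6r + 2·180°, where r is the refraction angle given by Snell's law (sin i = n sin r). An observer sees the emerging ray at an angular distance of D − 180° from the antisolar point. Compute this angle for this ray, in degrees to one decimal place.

52.2°

sin r = sin 66.4° / 1.333 = 0.9164/1.333 = 0.6874; r = 43.43°.
D = 2·66.4° − 6·43.43° + 2·180° = 132.80° − 260.57° + 360° = 232.23°.
Angle from antisolar point = D − 180° = 52.23°.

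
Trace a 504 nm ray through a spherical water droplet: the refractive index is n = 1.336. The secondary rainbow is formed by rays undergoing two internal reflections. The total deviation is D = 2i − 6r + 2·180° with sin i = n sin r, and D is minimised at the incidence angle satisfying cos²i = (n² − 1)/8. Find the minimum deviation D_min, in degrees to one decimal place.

cos²i = (1.78490 − 1)/8 = 0.09811; i = arccos(0.31323) = 71.746°.
sin r = sin 71.746°/1.336 = 0.71084; r = 45.303°.
D_min = 2·71.746° − 6·45.303° + 360° = 231.674°.

231.7°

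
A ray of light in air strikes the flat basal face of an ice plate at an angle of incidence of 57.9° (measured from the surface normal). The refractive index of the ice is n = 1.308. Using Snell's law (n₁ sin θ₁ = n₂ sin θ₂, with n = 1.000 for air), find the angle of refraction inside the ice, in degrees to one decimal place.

Snell: sin θ_r = sin θ_i / n = sin 57.9° / 1.308 = 0.8471 / 1.308 = 0.6476.
θ_r = arcsin(0.6476) = 40.36°.

40.4°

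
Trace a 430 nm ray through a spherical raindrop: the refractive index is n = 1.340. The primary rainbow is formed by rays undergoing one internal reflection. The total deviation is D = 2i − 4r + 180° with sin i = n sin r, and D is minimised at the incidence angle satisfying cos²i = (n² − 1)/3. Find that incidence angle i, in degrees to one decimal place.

cos²i = (1.340² − 1)/3 = (1.79560 − 1)/3 = 0.26520.
cos i = 0.51498, so i = 59.004°.

59.0°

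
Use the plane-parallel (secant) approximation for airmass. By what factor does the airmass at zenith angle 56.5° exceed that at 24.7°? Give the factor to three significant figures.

1.65

X(56.5°)/X(24.7°) = sec 56.5° / sec 24.7° = cos 24.7° / cos 56.5° = 0.9085/0.5519 = 1.6460.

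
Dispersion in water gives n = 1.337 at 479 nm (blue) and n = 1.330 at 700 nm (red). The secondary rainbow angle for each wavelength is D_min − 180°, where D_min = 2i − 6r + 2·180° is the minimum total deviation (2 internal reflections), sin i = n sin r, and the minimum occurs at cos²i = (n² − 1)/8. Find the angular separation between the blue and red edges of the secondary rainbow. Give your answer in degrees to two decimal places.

At 479 nm (n = 1.337): cos²i = 0.09845 → i = 71.714°, r = 45.249°, D_min = 231.934°, rainbow angle = 51.934°.
At 700 nm (n = 1.330): cos²i = 0.09611 → i = 71.940°, r = 45.630°, D_min = 230.101°, rainbow angle = 50.101°.
Angular width = |51.934° − 50.101°| = 1.832°.

1.83°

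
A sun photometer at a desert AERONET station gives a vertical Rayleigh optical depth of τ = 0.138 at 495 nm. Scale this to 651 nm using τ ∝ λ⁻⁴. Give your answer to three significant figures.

0.0461

τ(651 nm) = τ(495 nm) × (495/651)⁴ = 0.138 × (0.7604)⁴ = 0.138 × 0.3343 = 0.0461.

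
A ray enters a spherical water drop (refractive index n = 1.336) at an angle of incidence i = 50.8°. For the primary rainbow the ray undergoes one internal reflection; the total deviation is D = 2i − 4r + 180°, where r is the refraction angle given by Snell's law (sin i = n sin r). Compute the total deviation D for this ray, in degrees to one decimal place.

sin r = sin 50.8° / 1.336 = 0.7749/1.336 = 0.5800; r = 35.45°.
D = 2·50.8° − 4·35.45° + 180° = 101.60° − 141.82° + 180° = 139.78°.

139.8°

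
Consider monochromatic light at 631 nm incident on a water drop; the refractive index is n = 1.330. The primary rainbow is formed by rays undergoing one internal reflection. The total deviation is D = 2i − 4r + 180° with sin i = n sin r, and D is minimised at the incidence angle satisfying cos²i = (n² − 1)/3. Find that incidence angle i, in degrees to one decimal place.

59.6°

cos²i = (1.330² − 1)/3 = (1.76890 − 1)/3 = 0.25630.
cos i = 0.50626, so i = 59.585°.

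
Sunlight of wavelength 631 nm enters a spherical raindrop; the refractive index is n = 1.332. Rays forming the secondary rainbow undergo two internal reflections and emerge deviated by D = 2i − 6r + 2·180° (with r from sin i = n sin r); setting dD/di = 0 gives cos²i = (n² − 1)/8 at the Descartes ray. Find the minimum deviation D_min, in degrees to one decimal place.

cos²i = (1.77422 − 1)/8 = 0.09678; i = arccos(0.31109) = 71.875°.
sin r = sin 71.875°/1.332 = 0.71350; r = 45.520°.
D_min = 2·71.875° − 6·45.520° + 360° = 230.628°.

230.6°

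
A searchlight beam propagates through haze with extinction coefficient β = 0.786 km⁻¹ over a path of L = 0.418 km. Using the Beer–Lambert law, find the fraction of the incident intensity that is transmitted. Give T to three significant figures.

τ = β·L = 0.786 × 0.418 = 0.3285.
T = exp(−0.3285) = 0.7200.

0.720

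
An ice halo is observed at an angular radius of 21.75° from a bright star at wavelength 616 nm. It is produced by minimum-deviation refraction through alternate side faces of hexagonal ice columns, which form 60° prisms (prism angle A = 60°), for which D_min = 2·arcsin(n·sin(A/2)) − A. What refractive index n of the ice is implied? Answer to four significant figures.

1.309

Rearranging: n = sin((D_min + A)/2) / sin(A/2).
(D_min + A)/2 = (21.75° + 60°)/2 = 40.875°.
n = sin 40.875° / sin 30° = 0.6544 / 0.5000 = 1.3088.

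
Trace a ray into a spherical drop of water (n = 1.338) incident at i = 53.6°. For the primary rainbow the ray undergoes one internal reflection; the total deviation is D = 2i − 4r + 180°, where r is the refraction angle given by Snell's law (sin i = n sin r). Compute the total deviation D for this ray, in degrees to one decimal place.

sin r = sin 53.6° / 1.338 = 0.8049/1.338 = 0.6016; r = 36.98°.
D = 2·53.6° − 4·36.98° + 180° = 107.20° − 147.93° + 180° = 139.27°.

139.3°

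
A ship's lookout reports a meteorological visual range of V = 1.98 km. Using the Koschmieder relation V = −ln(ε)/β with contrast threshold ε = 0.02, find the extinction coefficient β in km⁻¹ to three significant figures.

1.98 km⁻¹

β = −ln(0.02) / V = 3.912 / 1.98 = 1.9758 km⁻¹.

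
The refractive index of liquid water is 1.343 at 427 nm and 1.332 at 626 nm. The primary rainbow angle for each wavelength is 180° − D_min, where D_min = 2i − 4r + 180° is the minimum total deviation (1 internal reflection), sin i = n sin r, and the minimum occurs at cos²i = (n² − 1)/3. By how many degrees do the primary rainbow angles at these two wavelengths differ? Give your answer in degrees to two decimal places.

1.58°

At 427 nm (n = 1.343): cos²i = 0.26788 → i = 58.830°, r = 39.577°, D_min = 139.354°, rainbow angle = 40.646°.
At 626 nm (n = 1.332): cos²i = 0.25807 → i = 59.469°, r = 40.290°, D_min = 137.776°, rainbow angle = 42.224°.
Angular width = |40.646° − 42.224°| = 1.578°.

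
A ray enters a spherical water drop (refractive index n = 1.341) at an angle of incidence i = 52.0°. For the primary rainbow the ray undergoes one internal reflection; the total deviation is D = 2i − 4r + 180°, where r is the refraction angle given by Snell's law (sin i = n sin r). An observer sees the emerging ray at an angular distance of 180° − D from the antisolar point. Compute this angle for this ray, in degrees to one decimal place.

sin r = sin 52.0° / 1.341 = 0.7880/1.341 = 0.5876; r = 35.99°.
D = 2·52.0° − 4·35.99° + 180° = 104.00° − 143.96° + 180° = 140.04°.
Angle from antisolar point = 180° − D = 39.96°.

40.0°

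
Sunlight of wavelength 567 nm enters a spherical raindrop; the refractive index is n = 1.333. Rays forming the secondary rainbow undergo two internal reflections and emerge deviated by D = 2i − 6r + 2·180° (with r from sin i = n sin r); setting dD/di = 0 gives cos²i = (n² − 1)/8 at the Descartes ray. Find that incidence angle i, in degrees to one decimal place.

71.8°

cos²i = (1.333² − 1)/8 = (1.77689 − 1)/8 = 0.09711.
cos i = 0.31163, so i = 71.843°.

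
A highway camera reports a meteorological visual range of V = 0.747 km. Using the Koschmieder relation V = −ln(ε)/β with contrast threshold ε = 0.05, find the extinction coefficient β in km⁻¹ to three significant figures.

β = −ln(0.05) / V = 2.996 / 0.747 = 4.0104 km⁻¹.

4.01 km⁻¹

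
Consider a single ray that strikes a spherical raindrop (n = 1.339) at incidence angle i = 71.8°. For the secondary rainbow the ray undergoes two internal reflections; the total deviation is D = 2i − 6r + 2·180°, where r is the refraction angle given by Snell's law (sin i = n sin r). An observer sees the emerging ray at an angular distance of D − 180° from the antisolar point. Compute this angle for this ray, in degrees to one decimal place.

sin r = sin 71.8° / 1.339 = 0.9500/1.339 = 0.7095; r = 45.19°.
D = 2·71.8° − 6·45.19° + 2·180° = 143.60° − 271.15° + 360° = 232.45°.
Angle from antisolar point = D − 180° = 52.45°.

52.5°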